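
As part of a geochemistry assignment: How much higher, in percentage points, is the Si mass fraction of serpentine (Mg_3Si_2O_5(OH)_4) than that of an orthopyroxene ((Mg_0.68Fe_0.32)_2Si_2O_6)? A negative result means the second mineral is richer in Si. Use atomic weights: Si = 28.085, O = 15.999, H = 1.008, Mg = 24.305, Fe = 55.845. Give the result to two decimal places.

M(Mg_3Si_2O_5(OH)_4) = 277.108 g/mol, so wt% Si = 56.170/277.108 × 100 = 20.27%.
M((Mg_0.68Fe_0.32)_2Si_2O_6) = 220.960 g/mol, so wt% Si = 56.170/220.960 × 100 = 25.42%.
20.27 − 25.42 = -5.15 pp.

-5.15 percentage points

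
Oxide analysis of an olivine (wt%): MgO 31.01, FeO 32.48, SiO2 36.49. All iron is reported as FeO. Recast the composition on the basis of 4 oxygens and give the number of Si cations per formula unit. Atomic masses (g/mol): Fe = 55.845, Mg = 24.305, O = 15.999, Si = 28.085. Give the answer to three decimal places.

0.997 Si apfu

MgO: 31.01/40.304 = 0.76940 mol → 0.76940 mol Mg, 0.76940 mol O.
FeO: 32.48/71.844 = 0.45209 mol → 0.45209 mol Fe, 0.45209 mol O.
SiO2: 36.49/60.083 = 0.60733 mol → 0.60733 mol Si, 1.21466 mol O.
Total oxygen = 2.43615 mol. Normalization factor = 4/2.43615 = 1.64194.
Si per 4 O = 0.60733 × 1.64194 = 0.997.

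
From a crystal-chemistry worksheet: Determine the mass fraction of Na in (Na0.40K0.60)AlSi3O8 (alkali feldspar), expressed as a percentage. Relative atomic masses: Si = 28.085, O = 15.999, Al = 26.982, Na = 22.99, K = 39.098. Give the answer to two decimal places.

M((Na0.40K0.60)AlSi3O8) = 271.884 g/mol.
Na contributes 0.40 × 22.99 = 9.196 g per mole.
9.196/271.884 = 0.0338 → 3.38%.

3.38 weight percent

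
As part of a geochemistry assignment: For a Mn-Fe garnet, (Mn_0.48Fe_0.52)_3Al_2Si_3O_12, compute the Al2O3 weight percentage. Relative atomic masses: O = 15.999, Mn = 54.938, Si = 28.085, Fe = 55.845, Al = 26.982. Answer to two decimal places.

20.54 wt%

M((Mn_0.48Fe_0.52)_3Al_2Si_3O_12) = 496.436 g/mol; M(Al2O3) = 101.961 g/mol.
Moles Al2O3 per formula unit = 2 Al ÷ 2 = 1.0000.
Al2O3 fraction = (1.0000 × 101.961) / 496.436 = 101.961/496.436 = 0.2054.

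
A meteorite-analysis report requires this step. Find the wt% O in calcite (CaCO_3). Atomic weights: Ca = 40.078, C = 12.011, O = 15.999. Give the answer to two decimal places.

47.96 weight percent

Formula mass = 1×40.078 + 1×12.011 + 3×15.999 = 100.086 g/mol, of which 47.997 g is O.
So O makes up 47.997/100.086 = 0.4796 of the mass, i.e. 47.96%.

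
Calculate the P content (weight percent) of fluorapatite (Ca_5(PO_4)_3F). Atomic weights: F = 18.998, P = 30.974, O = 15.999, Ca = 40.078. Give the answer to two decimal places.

18.43 weight percent

Molar mass of Ca_5(PO_4)_3F: 5·40.078 + 3·30.974 + 12·15.999 + 1·18.998 = 504.298 g/mol.
Mass of P per formula unit: 3 × 30.974 = 92.922 g.
Weight fraction P = 92.922 / 504.298 = 0.1843.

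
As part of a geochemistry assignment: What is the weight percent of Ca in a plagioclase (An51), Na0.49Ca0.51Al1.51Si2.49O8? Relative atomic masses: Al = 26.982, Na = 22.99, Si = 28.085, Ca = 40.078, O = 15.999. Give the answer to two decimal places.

Molar mass of Na0.49Ca0.51Al1.51Si2.49O8: 0.49×22.99 + 0.51×40.078 + 1.51×26.982 + 2.49×28.085 + 8×15.999 = 270.371 g/mol.
Mass of Ca per formula unit: 0.51 × 40.078 = 20.440 g.
Weight fraction Ca = 20.440 / 270.371 = 0.0756.

7.56 weight percent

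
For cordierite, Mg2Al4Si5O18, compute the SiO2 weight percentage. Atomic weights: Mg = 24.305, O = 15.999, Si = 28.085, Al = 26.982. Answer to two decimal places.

51.36 wt%

Molar mass of Mg2Al4Si5O18 = 2·24.305 + 4·26.982 + 5·28.085 + 18·15.999 = 584.945 g/mol.
Each formula unit contains 5 Si, equivalent to 5/1 = 5.0000 mol SiO2.
M(SiO2) = 1×28.085 + 2×15.999 = 60.083 g/mol.
Mass of SiO2 per formula unit = 5.0000 × 60.083 = 300.415 g.
SiO2 wt% = 300.415 / 584.945 × 100 = 51.36%.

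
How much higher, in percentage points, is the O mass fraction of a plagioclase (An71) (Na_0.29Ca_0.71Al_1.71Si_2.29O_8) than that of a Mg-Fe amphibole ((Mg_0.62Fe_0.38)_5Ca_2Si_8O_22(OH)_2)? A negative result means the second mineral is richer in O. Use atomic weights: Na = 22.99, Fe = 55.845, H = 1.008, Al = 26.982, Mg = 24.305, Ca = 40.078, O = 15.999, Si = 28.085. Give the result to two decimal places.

First mineral: 127.992 g O in 273.568 g formula = 46.79 wt% O.
Second mineral: 383.976 g O in 872.279 g formula = 44.02 wt% O.
46.79% − 44.02% gives a difference of 2.77 percentage points.

2.77 percentage points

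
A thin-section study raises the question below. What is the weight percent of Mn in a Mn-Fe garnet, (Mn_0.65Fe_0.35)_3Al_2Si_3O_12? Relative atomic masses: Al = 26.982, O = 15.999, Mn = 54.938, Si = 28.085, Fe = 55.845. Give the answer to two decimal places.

Molar mass of (Mn_0.65Fe_0.35)_3Al_2Si_3O_12: 1.95·54.938 + 1.05·55.845 + 2·26.982 + 3·28.085 + 12·15.999 = 495.973 g/mol.
Mass of Mn per formula unit: 1.95 × 54.938 = 107.129 g.
Weight fraction Mn = 107.129 / 495.973 = 0.2160.

21.60 weight percent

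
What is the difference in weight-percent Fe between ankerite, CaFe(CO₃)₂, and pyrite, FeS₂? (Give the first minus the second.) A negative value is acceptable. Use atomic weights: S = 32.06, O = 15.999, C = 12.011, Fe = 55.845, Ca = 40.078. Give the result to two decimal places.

First mineral: 55.845 g Fe in 215.939 g formula = 25.86 wt% Fe.
Second mineral: 55.845 g Fe in 119.965 g formula = 46.55 wt% Fe.
25.86% − 46.55% gives a difference of -20.69 percentage points.

-20.69 percentage points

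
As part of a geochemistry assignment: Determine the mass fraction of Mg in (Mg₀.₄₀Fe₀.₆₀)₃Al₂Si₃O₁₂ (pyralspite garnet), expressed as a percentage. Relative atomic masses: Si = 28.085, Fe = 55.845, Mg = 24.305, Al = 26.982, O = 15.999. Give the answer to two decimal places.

6.34 weight percent

M((Mg₀.₄₀Fe₀.₆₀)₃Al₂Si₃O₁₂) = 459.894 g/mol.
Mg contributes 1.20 × 24.305 = 29.166 g per mole.
29.166/459.894 = 0.0634 → 6.34%.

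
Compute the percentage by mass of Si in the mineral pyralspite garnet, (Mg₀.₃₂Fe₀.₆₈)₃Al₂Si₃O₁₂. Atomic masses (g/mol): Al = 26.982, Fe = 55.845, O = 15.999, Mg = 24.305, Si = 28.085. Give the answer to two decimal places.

18.02 mass %

Formula mass = 0.96·24.305 + 2.04·55.845 + 2·26.982 + 3·28.085 + 12·15.999 = 467.464 g/mol, of which 84.255 g is Si.
So Si makes up 84.255/467.464 = 0.1802 of the mass, i.e. 18.02%.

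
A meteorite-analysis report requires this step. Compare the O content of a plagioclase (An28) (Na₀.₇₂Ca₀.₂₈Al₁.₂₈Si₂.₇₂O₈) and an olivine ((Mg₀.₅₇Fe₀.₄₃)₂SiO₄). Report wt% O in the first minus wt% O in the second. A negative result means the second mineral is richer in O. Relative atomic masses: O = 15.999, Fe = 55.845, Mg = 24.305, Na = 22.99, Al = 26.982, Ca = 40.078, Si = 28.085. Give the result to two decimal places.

First mineral: 127.992 g O in 266.695 g formula = 47.99 wt% O.
Second mineral: 63.996 g O in 167.815 g formula = 38.13 wt% O.
47.99% − 38.13% gives a difference of 9.86 percentage points.

9.86 percentage points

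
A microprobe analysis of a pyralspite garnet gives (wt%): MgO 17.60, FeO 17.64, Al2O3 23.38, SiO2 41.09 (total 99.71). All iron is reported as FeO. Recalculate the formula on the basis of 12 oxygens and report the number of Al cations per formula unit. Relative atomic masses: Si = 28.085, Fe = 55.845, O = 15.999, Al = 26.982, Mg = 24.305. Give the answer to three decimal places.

MgO (M=40.304): mol = 0.43668; Mg = 0.43668, O = 0.43668.
FeO (M=71.844): mol = 0.24553; Fe = 0.24553, O = 0.24553.
Al2O3 (M=101.961): mol = 0.22930; Al = 0.45860, O = 0.68790.
SiO2 (M=60.083): mol = 0.68389; Si = 0.68389, O = 1.36778.
ΣO = 2.73789; factor = 12/ΣO = 4.38294.
Al apfu = 0.45860 × 4.38294 = 2.010.

2.010 Al apfu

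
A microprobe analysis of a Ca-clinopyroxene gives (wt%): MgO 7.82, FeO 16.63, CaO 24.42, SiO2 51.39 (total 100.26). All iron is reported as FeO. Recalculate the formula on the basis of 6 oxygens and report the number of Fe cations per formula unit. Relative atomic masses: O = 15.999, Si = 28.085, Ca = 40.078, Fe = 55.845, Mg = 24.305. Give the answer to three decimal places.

0.540 Fe apfu

MgO (M=40.304): mol = 0.19403; Mg = 0.19403, O = 0.19403.
FeO (M=71.844): mol = 0.23147; Fe = 0.23147, O = 0.23147.
CaO (M=56.077): mol = 0.43547; Ca = 0.43547, O = 0.43547.
SiO2 (M=60.083): mol = 0.85532; Si = 0.85532, O = 1.71064.
ΣO = 2.57161; factor = 6/ΣO = 2.33317.
Fe apfu = 0.23147 × 2.33317 = 0.540.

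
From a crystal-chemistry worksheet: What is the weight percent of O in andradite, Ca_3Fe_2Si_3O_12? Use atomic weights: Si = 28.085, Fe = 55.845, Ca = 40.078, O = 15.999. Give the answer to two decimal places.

M(Ca_3Fe_2Si_3O_12) = 508.167 g/mol.
O contributes 12 × 15.999 = 191.988 g per mole.
191.988/508.167 = 0.3778 → 37.78%.

37.78 mass %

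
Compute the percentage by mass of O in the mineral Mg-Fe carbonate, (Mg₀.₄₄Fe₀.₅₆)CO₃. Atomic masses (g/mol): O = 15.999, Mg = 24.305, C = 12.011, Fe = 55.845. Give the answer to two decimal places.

47.07 wt%

Formula mass = 0.44*24.305 + 0.56*55.845 + 1*12.011 + 3*15.999 = 101.975 g/mol, of which 47.997 g is O.
So O makes up 47.997/101.975 = 0.4707 of the mass, i.e. 47.07%.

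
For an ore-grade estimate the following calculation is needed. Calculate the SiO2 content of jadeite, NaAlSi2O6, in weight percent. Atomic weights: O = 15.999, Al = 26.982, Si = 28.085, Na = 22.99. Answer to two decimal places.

59.45 wt%

Molar mass of NaAlSi2O6 = 1*22.99 + 1*26.982 + 2*28.085 + 6*15.999 = 202.136 g/mol.
Each formula unit contains 2 Si, equivalent to 2/1 = 2.0000 mol SiO2.
M(SiO2) = 1×28.085 + 2×15.999 = 60.083 g/mol.
Mass of SiO2 per formula unit = 2.0000 × 60.083 = 120.166 g.
SiO2 wt% = 120.166 / 202.136 × 100 = 59.45%.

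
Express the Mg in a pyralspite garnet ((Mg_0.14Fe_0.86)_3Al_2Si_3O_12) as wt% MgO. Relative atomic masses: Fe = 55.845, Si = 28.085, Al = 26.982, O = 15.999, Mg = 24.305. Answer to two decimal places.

Molar mass of (Mg_0.14Fe_0.86)_3Al_2Si_3O_12 = 0.42*24.305 + 2.58*55.845 + 2*26.982 + 3*28.085 + 12*15.999 = 484.495 g/mol.
Each formula unit contains 0.42 Mg, equivalent to 0.42/1 = 0.4200 mol MgO.
M(MgO) = 1×24.305 + 1×15.999 = 40.304 g/mol.
Mass of MgO per formula unit = 0.4200 × 40.304 = 16.928 g.
MgO wt% = 16.928 / 484.495 × 100 = 3.49%.

3.49 wt%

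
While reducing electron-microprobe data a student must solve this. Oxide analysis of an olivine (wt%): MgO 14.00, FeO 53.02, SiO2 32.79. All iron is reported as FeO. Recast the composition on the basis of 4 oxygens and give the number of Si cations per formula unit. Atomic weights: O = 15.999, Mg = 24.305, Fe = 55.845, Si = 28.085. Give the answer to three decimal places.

1.003 Si apfu

MgO (M=40.304): mol = 0.34736; Mg = 0.34736, O = 0.34736.
FeO (M=71.844): mol = 0.73799; Fe = 0.73799, O = 0.73799.
SiO2 (M=60.083): mol = 0.54575; Si = 0.54575, O = 1.09150.
ΣO = 2.17685; factor = 4/ΣO = 1.83752.
Si apfu = 0.54575 × 1.83752 = 1.003.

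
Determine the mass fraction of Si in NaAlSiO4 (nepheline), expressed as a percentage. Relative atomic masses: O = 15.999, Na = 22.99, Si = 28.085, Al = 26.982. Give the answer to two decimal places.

19.77 weight percent

Formula mass = 1*22.99 + 1*26.982 + 1*28.085 + 4*15.999 = 142.053 g/mol, of which 28.085 g is Si.
So Si makes up 28.085/142.053 = 0.1977 of the mass, i.e. 19.77%.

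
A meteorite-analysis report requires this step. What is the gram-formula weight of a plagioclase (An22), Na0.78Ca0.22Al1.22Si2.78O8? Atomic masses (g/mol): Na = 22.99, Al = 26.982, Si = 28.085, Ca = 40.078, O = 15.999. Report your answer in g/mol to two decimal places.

265.74 g/mol

M = 0.78(22.99) + 0.22(40.078) + 1.22(26.982) + 2.78(28.085) + 8(15.999)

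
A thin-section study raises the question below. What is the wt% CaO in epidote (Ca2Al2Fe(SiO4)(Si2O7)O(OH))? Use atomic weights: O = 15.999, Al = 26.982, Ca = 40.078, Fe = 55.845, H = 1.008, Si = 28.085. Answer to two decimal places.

23.21 wt%

Molar mass of Ca2Al2Fe(SiO4)(Si2O7)O(OH) = 2·40.078 + 2·26.982 + 1·55.845 + 3·28.085 + 13·15.999 + 1·1.008 = 483.215 g/mol.
Each formula unit contains 2 Ca, equivalent to 2/1 = 2.0000 mol CaO.
M(CaO) = 1×40.078 + 1×15.999 = 56.077 g/mol.
Mass of CaO per formula unit = 2.0000 × 56.077 = 112.154 g.
CaO wt% = 112.154 / 483.215 × 100 = 23.21%.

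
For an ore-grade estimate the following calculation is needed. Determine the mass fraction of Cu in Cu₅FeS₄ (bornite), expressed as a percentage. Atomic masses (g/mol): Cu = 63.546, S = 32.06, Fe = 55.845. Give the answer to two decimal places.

63.32 mass %

M(Cu₅FeS₄) = 501.815 g/mol.
Cu contributes 5 × 63.546 = 317.730 g per mole.
317.730/501.815 = 0.6332 → 63.32%.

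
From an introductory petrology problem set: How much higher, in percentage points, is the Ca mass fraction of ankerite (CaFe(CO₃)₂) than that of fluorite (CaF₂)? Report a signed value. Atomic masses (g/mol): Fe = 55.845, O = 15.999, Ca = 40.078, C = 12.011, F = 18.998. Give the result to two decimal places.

Ca in CaFe(CO₃)₂: molar mass 215.939 g/mol; 1×40.078 = 40.078 g → 18.56 wt%.
Ca in CaF₂: molar mass 78.074 g/mol; 1×40.078 = 40.078 g → 51.33 wt%.
Difference = 18.56 − 51.33 = -32.77 percentage points.

-32.77 percentage points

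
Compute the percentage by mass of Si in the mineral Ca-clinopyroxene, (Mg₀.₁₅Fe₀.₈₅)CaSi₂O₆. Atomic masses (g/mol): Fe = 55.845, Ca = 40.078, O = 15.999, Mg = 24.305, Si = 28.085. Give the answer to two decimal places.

23.08 wt%

Formula mass = 0.15*24.305 + 0.85*55.845 + 1*40.078 + 2*28.085 + 6*15.999 = 243.356 g/mol, of which 56.170 g is Si.
So Si makes up 56.170/243.356 = 0.2308 of the mass, i.e. 23.08%.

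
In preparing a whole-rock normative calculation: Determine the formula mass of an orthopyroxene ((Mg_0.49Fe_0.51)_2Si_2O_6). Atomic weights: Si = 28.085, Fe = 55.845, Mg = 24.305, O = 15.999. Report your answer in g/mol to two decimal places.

Mg: 0.98 × 24.305 = 23.8189
Fe: 1.02 × 55.845 = 56.9619
Si: 2 × 28.085 = 56.1700
O: 6 × 15.999 = 95.9940
Summing the contributions gives the formula mass.

232.94 g/mol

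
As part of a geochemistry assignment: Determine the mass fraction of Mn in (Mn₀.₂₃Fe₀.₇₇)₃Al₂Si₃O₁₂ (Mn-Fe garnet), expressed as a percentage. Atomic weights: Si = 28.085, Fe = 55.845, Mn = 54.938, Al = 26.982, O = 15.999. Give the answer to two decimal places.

Formula mass = 0.69·54.938 + 2.31·55.845 + 2·26.982 + 3·28.085 + 12·15.999 = 497.116 g/mol, of which 37.907 g is Mn.
So Mn makes up 37.907/497.116 = 0.0763 of the mass, i.e. 7.63%.

7.63 weight percent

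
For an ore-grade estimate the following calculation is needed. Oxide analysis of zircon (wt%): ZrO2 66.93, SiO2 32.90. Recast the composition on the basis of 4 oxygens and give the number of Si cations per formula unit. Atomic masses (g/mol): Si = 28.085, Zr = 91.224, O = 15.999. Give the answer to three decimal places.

66.93 wt% ZrO2 ÷ 123.222 g/mol = 0.54317 mol, giving 0.54317 Zr and 1.08634 O.
32.90 wt% SiO2 ÷ 60.083 g/mol = 0.54758 mol, giving 0.54758 Si and 1.09516 O.
Oxygen sums to 2.18150; scaling by 4/2.18150 = 1.83360 puts the formula on 4 O.
Si: 0.54758 × 1.83360 = 1.004 atoms per formula unit.

1.004 Si apfu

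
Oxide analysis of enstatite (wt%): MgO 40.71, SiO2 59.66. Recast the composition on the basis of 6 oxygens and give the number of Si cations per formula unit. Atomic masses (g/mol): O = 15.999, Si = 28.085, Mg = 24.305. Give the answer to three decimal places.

1.989 Si apfu

40.71 wt% MgO ÷ 40.304 g/mol = 1.01007 mol, giving 1.01007 Mg and 1.01007 O.
59.66 wt% SiO2 ÷ 60.083 g/mol = 0.99296 mol, giving 0.99296 Si and 1.98592 O.
Oxygen sums to 2.99599; scaling by 6/2.99599 = 2.00268 puts the formula on 6 O.
Si: 0.99296 × 2.00268 = 1.989 atoms per formula unit.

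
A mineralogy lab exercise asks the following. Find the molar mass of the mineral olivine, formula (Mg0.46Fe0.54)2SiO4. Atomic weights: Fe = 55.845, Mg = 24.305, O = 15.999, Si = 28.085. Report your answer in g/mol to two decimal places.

174.75 g/mol

Mg: 0.92 × 24.305 = 22.3606
Fe: 1.08 × 55.845 = 60.3126
Si: 1 × 28.085 = 28.0850
O: 4 × 15.999 = 63.9960
Summing the contributions gives the formula mass.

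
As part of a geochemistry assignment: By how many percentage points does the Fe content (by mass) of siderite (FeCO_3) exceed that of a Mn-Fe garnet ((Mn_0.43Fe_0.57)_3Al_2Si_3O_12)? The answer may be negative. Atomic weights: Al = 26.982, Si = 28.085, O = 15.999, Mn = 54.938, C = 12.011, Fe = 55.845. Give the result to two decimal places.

First mineral: 55.845 g Fe in 115.853 g formula = 48.20 wt% Fe.
Second mineral: 95.495 g Fe in 496.572 g formula = 19.23 wt% Fe.
48.20% − 19.23% gives a difference of 28.97 percentage points.

28.97 percentage points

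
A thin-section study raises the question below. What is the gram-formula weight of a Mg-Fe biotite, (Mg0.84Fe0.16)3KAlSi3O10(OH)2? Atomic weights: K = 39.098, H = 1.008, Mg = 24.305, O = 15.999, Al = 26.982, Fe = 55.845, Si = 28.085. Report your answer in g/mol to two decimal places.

The formula mass is the sum 2.52(24.305) + 0.48(55.845) + 1(39.098) + 1(26.982) + 3(28.085) + 12(15.999) + 2(1.008).

432.39 g/mol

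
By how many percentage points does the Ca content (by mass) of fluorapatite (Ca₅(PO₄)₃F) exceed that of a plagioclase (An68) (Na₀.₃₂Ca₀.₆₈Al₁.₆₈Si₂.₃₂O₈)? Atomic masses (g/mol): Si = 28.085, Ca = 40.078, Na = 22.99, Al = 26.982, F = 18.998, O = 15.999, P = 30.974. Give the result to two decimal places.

M(Ca₅(PO₄)₃F) = 504.298 g/mol, so wt% Ca = 200.390/504.298 × 100 = 39.74%.
M(Na₀.₃₂Ca₀.₆₈Al₁.₆₈Si₂.₃₂O₈) = 273.089 g/mol, so wt% Ca = 27.253/273.089 × 100 = 9.98%.
39.74 − 9.98 = 29.76 pp.

29.76 percentage points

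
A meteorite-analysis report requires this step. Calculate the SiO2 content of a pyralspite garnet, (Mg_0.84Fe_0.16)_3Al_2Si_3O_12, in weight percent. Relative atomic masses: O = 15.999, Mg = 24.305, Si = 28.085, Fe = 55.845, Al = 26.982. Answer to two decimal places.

Formula mass = 418.261 g/mol.
3 Si → 3.0000 mol SiO2 per formula unit; M(SiO2) = 60.083, so SiO2 mass = 180.249 g.
180.249/418.261 × 100 = 43.09 wt%.

43.09 wt%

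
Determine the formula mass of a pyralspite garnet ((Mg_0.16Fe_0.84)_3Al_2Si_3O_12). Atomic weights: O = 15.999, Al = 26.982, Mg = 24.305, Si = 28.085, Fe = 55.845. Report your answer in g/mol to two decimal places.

482.60 g/mol

Mg: 0.48 × 24.305 = 11.6664
Fe: 2.52 × 55.845 = 140.7294
Al: 2 × 26.982 = 53.9640
Si: 3 × 28.085 = 84.2550
O: 12 × 15.999 = 191.9880
Summing the contributions gives the formula mass.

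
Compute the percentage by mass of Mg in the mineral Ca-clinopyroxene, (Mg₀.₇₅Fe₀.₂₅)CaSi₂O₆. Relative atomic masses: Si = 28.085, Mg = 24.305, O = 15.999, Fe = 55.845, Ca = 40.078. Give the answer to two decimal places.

8.12 weight percent

Formula mass = 0.75×24.305 + 0.25×55.845 + 1×40.078 + 2×28.085 + 6×15.999 = 224.432 g/mol, of which 18.229 g is Mg.
So Mg makes up 18.229/224.432 = 0.0812 of the mass, i.e. 8.12%.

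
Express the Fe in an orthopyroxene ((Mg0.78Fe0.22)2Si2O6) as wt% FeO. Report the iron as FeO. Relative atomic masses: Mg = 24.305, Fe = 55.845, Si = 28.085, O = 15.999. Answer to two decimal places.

14.73 wt%

Formula mass = 214.652 g/mol.
0.44 Fe → 0.4400 mol FeO per formula unit; M(FeO) = 71.844, so FeO mass = 31.611 g.
31.611/214.652 × 100 = 14.73 wt%.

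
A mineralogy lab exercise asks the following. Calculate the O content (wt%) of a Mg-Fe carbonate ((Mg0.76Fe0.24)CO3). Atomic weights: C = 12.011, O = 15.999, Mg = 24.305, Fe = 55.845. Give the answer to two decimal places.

Formula mass = 0.76*24.305 + 0.24*55.845 + 1*12.011 + 3*15.999 = 91.883 g/mol, of which 47.997 g is O.
So O makes up 47.997/91.883 = 0.5224 of the mass, i.e. 52.24%.

52.24 wt%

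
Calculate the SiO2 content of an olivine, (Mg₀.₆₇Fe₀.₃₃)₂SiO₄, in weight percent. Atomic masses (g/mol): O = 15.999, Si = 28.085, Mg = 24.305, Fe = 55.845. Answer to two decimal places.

37.20 wt%

M((Mg₀.₆₇Fe₀.₃₃)₂SiO₄) = 161.507 g/mol; M(SiO2) = 60.083 g/mol.
Moles SiO2 per formula unit = 1 Si ÷ 1 = 1.0000.
SiO2 fraction = (1.0000 × 60.083) / 161.507 = 60.083/161.507 = 0.3720.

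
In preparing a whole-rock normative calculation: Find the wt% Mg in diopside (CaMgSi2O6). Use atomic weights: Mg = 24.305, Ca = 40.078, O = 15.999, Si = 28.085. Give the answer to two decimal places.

11.22 weight percent

M(CaMgSi2O6) = 216.547 g/mol.
Mg contributes 1 × 24.305 = 24.305 g per mole.
24.305/216.547 = 0.1122 → 11.22%.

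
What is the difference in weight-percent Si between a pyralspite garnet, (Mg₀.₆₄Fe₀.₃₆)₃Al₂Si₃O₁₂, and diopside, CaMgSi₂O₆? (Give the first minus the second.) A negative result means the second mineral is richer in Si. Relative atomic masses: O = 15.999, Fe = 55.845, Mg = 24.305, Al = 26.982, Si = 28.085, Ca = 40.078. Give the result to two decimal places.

-6.67 percentage points

M((Mg₀.₆₄Fe₀.₃₆)₃Al₂Si₃O₁₂) = 437.185 g/mol, so wt% Si = 84.255/437.185 × 100 = 19.27%.
M(CaMgSi₂O₆) = 216.547 g/mol, so wt% Si = 56.170/216.547 × 100 = 25.94%.
19.27 − 25.94 = -6.67 pp.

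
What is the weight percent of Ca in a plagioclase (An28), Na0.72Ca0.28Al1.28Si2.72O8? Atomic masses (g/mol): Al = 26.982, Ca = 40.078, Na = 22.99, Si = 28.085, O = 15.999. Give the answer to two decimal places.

4.21 wt%

Formula mass = 0.72*22.99 + 0.28*40.078 + 1.28*26.982 + 2.72*28.085 + 8*15.999 = 266.695 g/mol, of which 11.222 g is Ca.
So Ca makes up 11.222/266.695 = 0.0421 of the mass, i.e. 4.21%.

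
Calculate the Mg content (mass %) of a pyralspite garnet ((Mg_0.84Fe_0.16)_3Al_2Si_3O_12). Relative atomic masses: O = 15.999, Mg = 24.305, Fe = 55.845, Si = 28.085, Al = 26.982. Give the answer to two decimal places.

14.64 mass %

M((Mg_0.84Fe_0.16)_3Al_2Si_3O_12) = 418.261 g/mol.
Mg contributes 2.52 × 24.305 = 61.249 g per mole.
61.249/418.261 = 0.1464 → 14.64%.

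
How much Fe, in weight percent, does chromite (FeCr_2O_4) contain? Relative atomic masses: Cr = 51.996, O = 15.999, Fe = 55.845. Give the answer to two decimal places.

24.95 weight percent

M(FeCr_2O_4) = 223.833 g/mol.
Fe contributes 1 × 55.845 = 55.845 g per mole.
55.845/223.833 = 0.2495 → 24.95%.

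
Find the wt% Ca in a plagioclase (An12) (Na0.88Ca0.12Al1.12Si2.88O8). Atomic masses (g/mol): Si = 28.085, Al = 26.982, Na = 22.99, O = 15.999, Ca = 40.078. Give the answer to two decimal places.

M(Na0.88Ca0.12Al1.12Si2.88O8) = 264.137 g/mol.
Ca contributes 0.12 × 40.078 = 4.809 g per mole.
4.809/264.137 = 0.0182 → 1.82%.

1.82 mass %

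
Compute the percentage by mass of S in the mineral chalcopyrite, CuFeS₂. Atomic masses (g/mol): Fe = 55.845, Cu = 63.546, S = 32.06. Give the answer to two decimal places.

Molar mass of CuFeS₂: 1·63.546 + 1·55.845 + 2·32.06 = 183.511 g/mol.
Mass of S per formula unit: 2 × 32.06 = 64.120 g.
Weight fraction S = 64.120 / 183.511 = 0.3494.

34.94 wt%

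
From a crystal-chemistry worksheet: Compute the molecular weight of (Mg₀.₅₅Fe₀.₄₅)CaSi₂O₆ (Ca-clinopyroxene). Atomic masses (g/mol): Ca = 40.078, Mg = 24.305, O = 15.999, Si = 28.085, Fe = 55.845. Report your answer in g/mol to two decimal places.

230.74 g/mol

M = 0.55*24.305 + 0.45*55.845 + 1*40.078 + 2*28.085 + 6*15.999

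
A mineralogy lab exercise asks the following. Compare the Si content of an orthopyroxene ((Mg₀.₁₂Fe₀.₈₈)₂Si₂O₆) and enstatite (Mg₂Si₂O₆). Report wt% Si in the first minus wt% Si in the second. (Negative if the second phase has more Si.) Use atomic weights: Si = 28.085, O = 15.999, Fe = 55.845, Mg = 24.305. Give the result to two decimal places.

-6.06 percentage points

Si in (Mg₀.₁₂Fe₀.₈₈)₂Si₂O₆: molar mass 256.284 g/mol; 2×28.085 = 56.170 g → 21.92 wt%.
Si in Mg₂Si₂O₆: molar mass 200.774 g/mol; 2×28.085 = 56.170 g → 27.98 wt%.
Difference = 21.92 − 27.98 = -6.06 percentage points.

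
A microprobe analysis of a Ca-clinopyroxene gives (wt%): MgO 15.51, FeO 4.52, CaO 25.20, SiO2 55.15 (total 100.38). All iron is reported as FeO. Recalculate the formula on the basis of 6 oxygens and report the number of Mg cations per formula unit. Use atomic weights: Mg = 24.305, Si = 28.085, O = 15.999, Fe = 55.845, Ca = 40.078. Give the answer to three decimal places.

15.51 wt% MgO ÷ 40.304 g/mol = 0.38483 mol, giving 0.38483 Mg and 0.38483 O.
4.52 wt% FeO ÷ 71.844 g/mol = 0.06291 mol, giving 0.06291 Fe and 0.06291 O.
25.20 wt% CaO ÷ 56.077 g/mol = 0.44938 mol, giving 0.44938 Ca and 0.44938 O.
55.15 wt% SiO2 ÷ 60.083 g/mol = 0.91790 mol, giving 0.91790 Si and 1.83580 O.
Oxygen sums to 2.73292; scaling by 6/2.73292 = 2.19545 puts the formula on 6 O.
Mg: 0.38483 × 2.19545 = 0.845 atoms per formula unit.

0.845 Mg apfu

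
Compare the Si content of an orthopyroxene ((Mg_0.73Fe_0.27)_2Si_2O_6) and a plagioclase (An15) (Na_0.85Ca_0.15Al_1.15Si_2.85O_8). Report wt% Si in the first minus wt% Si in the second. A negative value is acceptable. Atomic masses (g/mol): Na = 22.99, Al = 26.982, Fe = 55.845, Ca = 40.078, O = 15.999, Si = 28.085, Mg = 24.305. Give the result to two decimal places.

-4.46 percentage points

First mineral: 56.170 g Si in 217.806 g formula = 25.79 wt% Si.
Second mineral: 80.042 g Si in 264.617 g formula = 30.25 wt% Si.
25.79% − 30.25% gives a difference of -4.46 percentage points.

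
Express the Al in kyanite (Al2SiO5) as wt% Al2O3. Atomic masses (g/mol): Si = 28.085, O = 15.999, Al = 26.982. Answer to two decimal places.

62.92 wt%

M(Al2SiO5) = 162.044 g/mol; M(Al2O3) = 101.961 g/mol.
Moles Al2O3 per formula unit = 2 Al ÷ 2 = 1.0000.
Al2O3 fraction = (1.0000 × 101.961) / 162.044 = 101.961/162.044 = 0.6292.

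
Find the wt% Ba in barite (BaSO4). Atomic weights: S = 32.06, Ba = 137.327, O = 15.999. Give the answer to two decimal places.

58.84 mass %

Formula mass = 1×137.327 + 1×32.06 + 4×15.999 = 233.383 g/mol, of which 137.327 g is Ba.
So Ba makes up 137.327/233.383 = 0.5884 of the mass, i.e. 58.84%.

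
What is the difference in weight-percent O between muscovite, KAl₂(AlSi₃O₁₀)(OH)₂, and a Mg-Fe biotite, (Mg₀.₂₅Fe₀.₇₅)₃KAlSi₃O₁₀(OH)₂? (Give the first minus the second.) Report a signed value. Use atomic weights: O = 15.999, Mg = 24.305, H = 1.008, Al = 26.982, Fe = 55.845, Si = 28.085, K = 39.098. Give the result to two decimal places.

First mineral: 191.988 g O in 398.303 g formula = 48.20 wt% O.
Second mineral: 191.988 g O in 488.219 g formula = 39.32 wt% O.
48.20% − 39.32% gives a difference of 8.88 percentage points.

8.88 percentage points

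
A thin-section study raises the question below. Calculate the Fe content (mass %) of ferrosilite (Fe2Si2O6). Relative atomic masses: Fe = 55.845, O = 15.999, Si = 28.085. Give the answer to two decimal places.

42.33 mass %

Molar mass of Fe2Si2O6: 2·55.845 + 2·28.085 + 6·15.999 = 263.854 g/mol.
Mass of Fe per formula unit: 2 × 55.845 = 111.690 g.
Weight fraction Fe = 111.690 / 263.854 = 0.4233.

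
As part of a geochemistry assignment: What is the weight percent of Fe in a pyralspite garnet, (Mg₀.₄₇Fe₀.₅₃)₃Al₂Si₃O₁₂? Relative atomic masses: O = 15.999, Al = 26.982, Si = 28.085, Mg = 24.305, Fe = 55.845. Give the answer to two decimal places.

Formula mass = 1.41·24.305 + 1.59·55.845 + 2·26.982 + 3·28.085 + 12·15.999 = 453.271 g/mol, of which 88.794 g is Fe.
So Fe makes up 88.794/453.271 = 0.1959 of the mass, i.e. 19.59%.

19.59 wt%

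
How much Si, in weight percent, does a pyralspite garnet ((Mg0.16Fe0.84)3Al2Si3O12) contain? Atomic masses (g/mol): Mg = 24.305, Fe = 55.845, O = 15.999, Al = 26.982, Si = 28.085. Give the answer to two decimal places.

17.46 weight percent

M((Mg0.16Fe0.84)3Al2Si3O12) = 482.603 g/mol.
Si contributes 3 × 28.085 = 84.255 g per mole.
84.255/482.603 = 0.1746 → 17.46%.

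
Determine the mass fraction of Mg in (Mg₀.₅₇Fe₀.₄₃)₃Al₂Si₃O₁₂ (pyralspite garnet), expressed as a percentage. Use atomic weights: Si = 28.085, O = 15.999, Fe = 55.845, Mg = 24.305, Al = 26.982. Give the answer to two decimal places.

9.36 mass %

Formula mass = 1.71·24.305 + 1.29·55.845 + 2·26.982 + 3·28.085 + 12·15.999 = 443.809 g/mol, of which 41.562 g is Mg.
So Mg makes up 41.562/443.809 = 0.0936 of the mass, i.e. 9.36%.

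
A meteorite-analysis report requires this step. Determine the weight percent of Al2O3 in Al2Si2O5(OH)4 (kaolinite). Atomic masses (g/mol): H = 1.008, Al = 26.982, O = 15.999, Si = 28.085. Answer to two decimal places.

39.50 wt%

Molar mass of Al2Si2O5(OH)4 = 2*26.982 + 2*28.085 + 9*15.999 + 4*1.008 = 258.157 g/mol.
Each formula unit contains 2 Al, equivalent to 2/2 = 1.0000 mol Al2O3.
M(Al2O3) = 2×26.982 + 3×15.999 = 101.961 g/mol.
Mass of Al2O3 per formula unit = 1.0000 × 101.961 = 101.961 g.
Al2O3 wt% = 101.961 / 258.157 × 100 = 39.50%.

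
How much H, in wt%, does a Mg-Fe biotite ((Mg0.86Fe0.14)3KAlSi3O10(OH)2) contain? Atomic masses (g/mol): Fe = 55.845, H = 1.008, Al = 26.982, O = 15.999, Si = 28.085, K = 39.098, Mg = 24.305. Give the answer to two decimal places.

Formula mass = 2.58*24.305 + 0.42*55.845 + 1*39.098 + 1*26.982 + 3*28.085 + 12*15.999 + 2*1.008 = 430.501 g/mol, of which 2.016 g is H.
So H makes up 2.016/430.501 = 0.0047 of the mass, i.e. 0.47%.

0.47 wt%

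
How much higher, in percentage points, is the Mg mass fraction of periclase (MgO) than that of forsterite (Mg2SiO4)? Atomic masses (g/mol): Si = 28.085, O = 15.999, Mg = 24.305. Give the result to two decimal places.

25.75 percentage points

M(MgO) = 40.304 g/mol, so wt% Mg = 24.305/40.304 × 100 = 60.30%.
M(Mg2SiO4) = 140.691 g/mol, so wt% Mg = 48.610/140.691 × 100 = 34.55%.
60.30 − 34.55 = 25.75 pp.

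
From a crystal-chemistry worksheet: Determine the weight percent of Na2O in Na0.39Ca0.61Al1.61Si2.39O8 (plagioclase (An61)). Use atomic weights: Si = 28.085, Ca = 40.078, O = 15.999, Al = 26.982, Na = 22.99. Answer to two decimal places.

Formula mass = 271.970 g/mol.
0.39 Na → 0.1950 mol Na2O per formula unit; M(Na2O) = 61.979, so Na2O mass = 12.086 g.
12.086/271.970 × 100 = 4.44 wt%.

4.44 wt%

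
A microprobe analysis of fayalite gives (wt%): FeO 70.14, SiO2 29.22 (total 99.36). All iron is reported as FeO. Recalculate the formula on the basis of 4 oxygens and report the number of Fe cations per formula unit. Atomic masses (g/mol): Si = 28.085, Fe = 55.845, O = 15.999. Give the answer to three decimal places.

2.004 Fe apfu

FeO (M=71.844): mol = 0.97628; Fe = 0.97628, O = 0.97628.
SiO2 (M=60.083): mol = 0.48633; Si = 0.48633, O = 0.97266.
ΣO = 1.94894; factor = 4/ΣO = 2.05240.
Fe apfu = 0.97628 × 2.05240 = 2.004.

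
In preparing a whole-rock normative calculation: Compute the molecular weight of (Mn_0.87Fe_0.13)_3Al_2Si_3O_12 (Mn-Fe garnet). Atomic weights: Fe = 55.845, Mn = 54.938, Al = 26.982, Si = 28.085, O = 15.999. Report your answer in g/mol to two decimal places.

495.37 g/mol

The formula mass is the sum 2.61×54.938 + 0.39×55.845 + 2×26.982 + 3×28.085 + 12×15.999.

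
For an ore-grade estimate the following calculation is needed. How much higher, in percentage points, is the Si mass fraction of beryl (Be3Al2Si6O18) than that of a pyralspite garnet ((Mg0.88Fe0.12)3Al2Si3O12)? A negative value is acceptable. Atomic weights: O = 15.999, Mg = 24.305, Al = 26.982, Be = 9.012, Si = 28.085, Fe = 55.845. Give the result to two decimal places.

11.02 percentage points

Si in Be3Al2Si6O18: molar mass 537.492 g/mol; 6×28.085 = 168.510 g → 31.35 wt%.
Si in (Mg0.88Fe0.12)3Al2Si3O12: molar mass 414.476 g/mol; 3×28.085 = 84.255 g → 20.33 wt%.
Difference = 31.35 − 20.33 = 11.02 percentage points.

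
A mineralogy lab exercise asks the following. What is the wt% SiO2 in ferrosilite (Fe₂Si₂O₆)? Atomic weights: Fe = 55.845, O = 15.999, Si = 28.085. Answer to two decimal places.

45.54 wt%

M(Fe₂Si₂O₆) = 263.854 g/mol; M(SiO2) = 60.083 g/mol.
Moles SiO2 per formula unit = 2 Si ÷ 1 = 2.0000.
SiO2 fraction = (2.0000 × 60.083) / 263.854 = 120.166/263.854 = 0.4554.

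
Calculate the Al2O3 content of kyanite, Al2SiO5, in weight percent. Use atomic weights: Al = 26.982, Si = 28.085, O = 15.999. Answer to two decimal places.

Formula mass = 162.044 g/mol.
2 Al → 1.0000 mol Al2O3 per formula unit; M(Al2O3) = 101.961, so Al2O3 mass = 101.961 g.
101.961/162.044 × 100 = 62.92 wt%.

62.92 wt%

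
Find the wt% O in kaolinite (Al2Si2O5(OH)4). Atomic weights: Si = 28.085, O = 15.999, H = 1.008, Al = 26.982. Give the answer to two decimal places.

Formula mass = 2*26.982 + 2*28.085 + 9*15.999 + 4*1.008 = 258.157 g/mol, of which 143.991 g is O.
So O makes up 143.991/258.157 = 0.5578 of the mass, i.e. 55.78%.

55.78 wt%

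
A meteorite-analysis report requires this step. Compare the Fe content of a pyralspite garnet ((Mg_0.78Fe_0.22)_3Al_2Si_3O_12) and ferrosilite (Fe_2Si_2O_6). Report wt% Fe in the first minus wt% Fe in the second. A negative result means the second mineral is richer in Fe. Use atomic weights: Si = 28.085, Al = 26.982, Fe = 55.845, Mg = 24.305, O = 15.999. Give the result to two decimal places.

-33.64 percentage points

Fe in (Mg_0.78Fe_0.22)_3Al_2Si_3O_12: molar mass 423.938 g/mol; 0.66×55.845 = 36.858 g → 8.69 wt%.
Fe in Fe_2Si_2O_6: molar mass 263.854 g/mol; 2×55.845 = 111.690 g → 42.33 wt%.
Difference = 8.69 − 42.33 = -33.64 percentage points.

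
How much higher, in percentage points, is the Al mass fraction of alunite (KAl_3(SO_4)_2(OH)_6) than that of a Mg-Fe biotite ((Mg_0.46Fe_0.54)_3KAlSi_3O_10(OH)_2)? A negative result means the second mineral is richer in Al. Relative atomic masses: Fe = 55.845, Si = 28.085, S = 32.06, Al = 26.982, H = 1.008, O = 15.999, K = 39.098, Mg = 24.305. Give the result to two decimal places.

13.78 percentage points

First mineral: 80.946 g Al in 414.198 g formula = 19.54 wt% Al.
Second mineral: 26.982 g Al in 468.349 g formula = 5.76 wt% Al.
19.54% − 5.76% gives a difference of 13.78 percentage points.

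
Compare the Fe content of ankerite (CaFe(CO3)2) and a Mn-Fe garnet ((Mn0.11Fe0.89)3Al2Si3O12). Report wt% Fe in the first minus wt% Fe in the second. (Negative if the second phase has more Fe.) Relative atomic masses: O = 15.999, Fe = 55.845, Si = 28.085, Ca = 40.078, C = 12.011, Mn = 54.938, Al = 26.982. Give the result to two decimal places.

-4.11 percentage points

Fe in CaFe(CO3)2: molar mass 215.939 g/mol; 1×55.845 = 55.845 g → 25.86 wt%.
Fe in (Mn0.11Fe0.89)3Al2Si3O12: molar mass 497.443 g/mol; 2.67×55.845 = 149.106 g → 29.97 wt%.
Difference = 25.86 − 29.97 = -4.11 percentage points.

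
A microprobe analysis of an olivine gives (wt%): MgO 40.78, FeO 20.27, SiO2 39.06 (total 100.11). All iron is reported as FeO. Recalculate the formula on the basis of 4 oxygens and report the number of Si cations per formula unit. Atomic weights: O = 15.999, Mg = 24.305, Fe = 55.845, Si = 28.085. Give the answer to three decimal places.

1.002 Si apfu

40.78 wt% MgO ÷ 40.304 g/mol = 1.01181 mol, giving 1.01181 Mg and 1.01181 O.
20.27 wt% FeO ÷ 71.844 g/mol = 0.28214 mol, giving 0.28214 Fe and 0.28214 O.
39.06 wt% SiO2 ÷ 60.083 g/mol = 0.65010 mol, giving 0.65010 Si and 1.30020 O.
Oxygen sums to 2.59415; scaling by 4/2.59415 = 1.54193 puts the formula on 4 O.
Si: 0.65010 × 1.54193 = 1.002 atoms per formula unit.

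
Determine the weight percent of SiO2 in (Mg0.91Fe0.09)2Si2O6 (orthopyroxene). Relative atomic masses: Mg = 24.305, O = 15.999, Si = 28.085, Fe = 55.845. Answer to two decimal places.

Molar mass of (Mg0.91Fe0.09)2Si2O6 = 1.82·24.305 + 0.18·55.845 + 2·28.085 + 6·15.999 = 206.451 g/mol.
Each formula unit contains 2 Si, equivalent to 2/1 = 2.0000 mol SiO2.
M(SiO2) = 1×28.085 + 2×15.999 = 60.083 g/mol.
Mass of SiO2 per formula unit = 2.0000 × 60.083 = 120.166 g.
SiO2 wt% = 120.166 / 206.451 × 100 = 58.21%.

58.21 wt%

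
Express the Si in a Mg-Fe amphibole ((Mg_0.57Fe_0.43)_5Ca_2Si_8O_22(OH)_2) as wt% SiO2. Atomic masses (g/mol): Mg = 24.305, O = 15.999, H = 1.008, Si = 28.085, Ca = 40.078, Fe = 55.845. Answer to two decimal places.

M((Mg_0.57Fe_0.43)_5Ca_2Si_8O_22(OH)_2) = 880.164 g/mol; M(SiO2) = 60.083 g/mol.
Moles SiO2 per formula unit = 8 Si ÷ 1 = 8.0000.
SiO2 fraction = (8.0000 × 60.083) / 880.164 = 480.664/880.164 = 0.5461.

54.61 wt%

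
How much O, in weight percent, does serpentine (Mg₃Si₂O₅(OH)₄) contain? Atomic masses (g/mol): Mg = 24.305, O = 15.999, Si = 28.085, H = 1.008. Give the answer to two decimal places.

Molar mass of Mg₃Si₂O₅(OH)₄: 3·24.305 + 2·28.085 + 9·15.999 + 4·1.008 = 277.108 g/mol.
Mass of O per formula unit: 9 × 15.999 = 143.991 g.
Weight fraction O = 143.991 / 277.108 = 0.5196.

51.96 weight percent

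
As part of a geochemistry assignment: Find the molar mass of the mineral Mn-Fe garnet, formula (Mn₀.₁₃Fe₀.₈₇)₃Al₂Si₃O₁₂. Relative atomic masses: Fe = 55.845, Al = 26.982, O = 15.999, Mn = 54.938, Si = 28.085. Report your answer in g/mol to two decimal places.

497.39 g/mol

M = 0.39×54.938 + 2.61×55.845 + 2×26.982 + 3×28.085 + 12×15.999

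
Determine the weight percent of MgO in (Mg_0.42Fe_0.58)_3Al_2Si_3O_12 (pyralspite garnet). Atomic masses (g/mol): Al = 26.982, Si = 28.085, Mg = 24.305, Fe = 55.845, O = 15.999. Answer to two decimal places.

11.09 wt%

M((Mg_0.42Fe_0.58)_3Al_2Si_3O_12) = 458.002 g/mol; M(MgO) = 40.304 g/mol.
Moles MgO per formula unit = 1.26 Mg ÷ 1 = 1.2600.
MgO fraction = (1.2600 × 40.304) / 458.002 = 50.783/458.002 = 0.1109.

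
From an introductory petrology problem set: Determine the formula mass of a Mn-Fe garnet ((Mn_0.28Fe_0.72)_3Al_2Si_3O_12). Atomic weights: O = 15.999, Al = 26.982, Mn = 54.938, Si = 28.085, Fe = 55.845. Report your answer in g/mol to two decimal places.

The formula mass is the sum 0.84·54.938 + 2.16·55.845 + 2·26.982 + 3·28.085 + 12·15.999.

496.98 g/mol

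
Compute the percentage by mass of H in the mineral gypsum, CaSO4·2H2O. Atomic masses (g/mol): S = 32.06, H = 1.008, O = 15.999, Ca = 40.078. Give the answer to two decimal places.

2.34 wt%

M(CaSO4·2H2O) = 172.164 g/mol.
H contributes 4 × 1.008 = 4.032 g per mole.
4.032/172.164 = 0.0234 → 2.34%.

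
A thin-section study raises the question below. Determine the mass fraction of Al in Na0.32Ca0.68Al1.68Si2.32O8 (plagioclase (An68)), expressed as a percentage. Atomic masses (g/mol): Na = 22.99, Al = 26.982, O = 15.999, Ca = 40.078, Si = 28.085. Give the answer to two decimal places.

16.60 wt%

Formula mass = 0.32×22.99 + 0.68×40.078 + 1.68×26.982 + 2.32×28.085 + 8×15.999 = 273.089 g/mol, of which 45.330 g is Al.
So Al makes up 45.330/273.089 = 0.1660 of the mass, i.e. 16.60%.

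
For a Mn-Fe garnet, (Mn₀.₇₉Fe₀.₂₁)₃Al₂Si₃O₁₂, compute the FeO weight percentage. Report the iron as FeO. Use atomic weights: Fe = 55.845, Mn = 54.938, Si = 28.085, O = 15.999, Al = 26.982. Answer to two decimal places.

M((Mn₀.₇₉Fe₀.₂₁)₃Al₂Si₃O₁₂) = 495.592 g/mol; M(FeO) = 71.844 g/mol.
Moles FeO per formula unit = 0.63 Fe ÷ 1 = 0.6300.
FeO fraction = (0.6300 × 71.844) / 495.592 = 45.262/495.592 = 0.0913.

9.13 wt%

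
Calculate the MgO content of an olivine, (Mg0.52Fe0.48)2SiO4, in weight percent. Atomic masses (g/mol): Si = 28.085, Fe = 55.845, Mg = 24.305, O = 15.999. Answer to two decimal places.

24.52 wt%

Formula mass = 170.969 g/mol.
1.04 Mg → 1.0400 mol MgO per formula unit; M(MgO) = 40.304, so MgO mass = 41.916 g.
41.916/170.969 × 100 = 24.52 wt%.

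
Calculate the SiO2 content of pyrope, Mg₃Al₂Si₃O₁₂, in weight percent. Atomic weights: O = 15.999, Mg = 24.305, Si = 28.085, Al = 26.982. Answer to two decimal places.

44.71 wt%

Formula mass = 403.122 g/mol.
3 Si → 3.0000 mol SiO2 per formula unit; M(SiO2) = 60.083, so SiO2 mass = 180.249 g.
180.249/403.122 × 100 = 44.71 wt%.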